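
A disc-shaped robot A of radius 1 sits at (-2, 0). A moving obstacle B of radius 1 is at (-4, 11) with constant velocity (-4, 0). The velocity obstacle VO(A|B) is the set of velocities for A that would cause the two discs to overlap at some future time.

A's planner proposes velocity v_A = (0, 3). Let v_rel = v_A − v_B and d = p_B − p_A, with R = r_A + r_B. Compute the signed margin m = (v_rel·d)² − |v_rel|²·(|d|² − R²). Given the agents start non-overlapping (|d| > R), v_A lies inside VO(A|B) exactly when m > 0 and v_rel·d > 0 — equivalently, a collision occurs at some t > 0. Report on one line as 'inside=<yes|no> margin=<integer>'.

d = (-2, 11),  |d|² = 125;  R = 1+1 = 2,  c = 125−2² = 121
v_rel = (4, 3),  |v_rel|² = 25;  v_rel·d = (4)·(-2) + (3)·(11) = 25
25·t² − 50·t + 121 = 0  ⇒  m = 25² − 25·121 = -2400
m = -2400 < 0,  v_rel·d = 25 > 0  ⇒  outside

inside=no margin=-2400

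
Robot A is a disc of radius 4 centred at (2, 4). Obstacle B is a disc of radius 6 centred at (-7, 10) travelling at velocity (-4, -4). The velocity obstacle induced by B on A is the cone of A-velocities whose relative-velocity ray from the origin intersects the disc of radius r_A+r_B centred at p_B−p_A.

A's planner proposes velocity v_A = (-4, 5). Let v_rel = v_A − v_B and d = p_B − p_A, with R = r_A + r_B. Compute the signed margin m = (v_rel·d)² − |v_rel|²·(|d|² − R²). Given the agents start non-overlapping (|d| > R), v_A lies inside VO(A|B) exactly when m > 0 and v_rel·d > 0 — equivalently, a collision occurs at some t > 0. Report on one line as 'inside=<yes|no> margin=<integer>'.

d = (-9, 6),  |d|² = 117;  R = 4+6 = 10,  c = 117−10² = 17
v_rel = (0, 9),  |v_rel|² = 81;  v_rel·d = (0)·(-9) + (9)·(6) = 54
81·t² − 108·t + 17 = 0  ⇒  m = 54² − 81·17 = 1539
m = 1539 > 0,  v_rel·d = 54 > 0  ⇒  inside

inside=yes margin=1539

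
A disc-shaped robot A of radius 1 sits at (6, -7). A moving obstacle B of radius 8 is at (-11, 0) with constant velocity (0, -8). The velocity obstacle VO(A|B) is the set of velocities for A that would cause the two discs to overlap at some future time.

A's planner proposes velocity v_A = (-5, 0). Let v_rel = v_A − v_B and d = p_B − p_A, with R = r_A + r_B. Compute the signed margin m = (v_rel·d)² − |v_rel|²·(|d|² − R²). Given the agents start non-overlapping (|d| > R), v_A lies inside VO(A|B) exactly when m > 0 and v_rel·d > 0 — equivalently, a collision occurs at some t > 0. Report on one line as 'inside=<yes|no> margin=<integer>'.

d = (-17, 7),  |d|² = 338;  R = 1+8 = 9,  c = 338−9² = 257
v_rel = (-5, 8),  |v_rel|² = 89;  v_rel·d = (-5)·(-17) + (8)·(7) = 141
89·t² − 282·t + 257 = 0  ⇒  m = 141² − 89·257 = -2992
m = -2992 < 0,  v_rel·d = 141 > 0  ⇒  outside

inside=no margin=-2992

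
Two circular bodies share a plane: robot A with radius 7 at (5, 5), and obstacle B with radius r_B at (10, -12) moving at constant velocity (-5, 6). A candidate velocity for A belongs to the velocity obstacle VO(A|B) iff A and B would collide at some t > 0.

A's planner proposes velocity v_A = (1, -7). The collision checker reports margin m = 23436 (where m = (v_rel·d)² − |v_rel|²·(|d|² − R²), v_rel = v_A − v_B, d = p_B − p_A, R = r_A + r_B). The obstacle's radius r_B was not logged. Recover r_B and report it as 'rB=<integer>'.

m = 23436
d = (5, -17);  v_rel = (6, -13),  |v_rel|² = 205
v_rel×d = (6)·(-17) − (-13)·(5) = -37
since m = R²·205 − (-37)²:  R² = (1369 + 23436) / 205 = 121
R = √121 = 11  ⇒  r_B = 11 − 7 = 4

rB=4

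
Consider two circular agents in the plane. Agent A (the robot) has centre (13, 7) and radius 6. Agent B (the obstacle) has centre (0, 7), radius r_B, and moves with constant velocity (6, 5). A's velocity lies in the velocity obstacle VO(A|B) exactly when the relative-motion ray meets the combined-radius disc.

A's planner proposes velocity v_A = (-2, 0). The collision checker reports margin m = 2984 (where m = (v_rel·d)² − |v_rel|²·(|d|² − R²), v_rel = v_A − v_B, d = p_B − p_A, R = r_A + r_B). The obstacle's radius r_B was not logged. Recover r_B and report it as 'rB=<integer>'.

m = 2984
d = (-13, 0);  v_rel = (-8, -5),  |v_rel|² = 89
v_rel×d = (-8)·(0) − (-5)·(-13) = -65
since m = R²·89 − (-65)²:  R² = (4225 + 2984) / 89 = 81
R = √81 = 9  ⇒  r_B = 9 − 6 = 3

rB=3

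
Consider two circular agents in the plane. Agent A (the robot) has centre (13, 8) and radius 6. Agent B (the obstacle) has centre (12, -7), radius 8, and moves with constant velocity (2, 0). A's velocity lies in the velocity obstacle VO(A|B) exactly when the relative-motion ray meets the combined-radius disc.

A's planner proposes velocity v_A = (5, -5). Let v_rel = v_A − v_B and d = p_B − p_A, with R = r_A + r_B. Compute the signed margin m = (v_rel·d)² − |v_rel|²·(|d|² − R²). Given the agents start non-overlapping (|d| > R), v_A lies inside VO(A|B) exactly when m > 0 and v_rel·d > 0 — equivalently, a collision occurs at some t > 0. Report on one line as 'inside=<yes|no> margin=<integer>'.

d = (-1, -15),  |d|² = 226;  R = 6+8 = 14,  c = 226−14² = 30
v_rel = (3, -5),  |v_rel|² = 34;  v_rel·d = (3)·(-1) + (-5)·(-15) = 72
34·t² − 144·t + 30 = 0  ⇒  m = 72² − 34·30 = 4164
m = 4164 > 0,  v_rel·d = 72 > 0  ⇒  inside

inside=yes margin=4164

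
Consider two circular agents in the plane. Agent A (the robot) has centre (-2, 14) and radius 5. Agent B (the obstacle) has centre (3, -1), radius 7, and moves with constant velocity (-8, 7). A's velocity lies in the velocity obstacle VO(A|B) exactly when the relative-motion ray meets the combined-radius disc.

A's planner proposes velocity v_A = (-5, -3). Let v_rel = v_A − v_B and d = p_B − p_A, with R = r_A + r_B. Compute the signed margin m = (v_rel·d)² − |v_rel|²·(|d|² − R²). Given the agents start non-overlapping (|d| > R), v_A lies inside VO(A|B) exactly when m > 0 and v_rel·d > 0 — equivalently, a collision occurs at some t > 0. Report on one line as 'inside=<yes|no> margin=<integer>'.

d = (5, -15),  |d|² = 250;  R = 5+7 = 12,  c = 250−12² = 106
v_rel = (3, -10),  |v_rel|² = 109;  v_rel·d = (3)·(5) + (-10)·(-15) = 165
109·t² − 330·t + 106 = 0  ⇒  m = 165² − 109·106 = 15671
m = 15671 > 0,  v_rel·d = 165 > 0  ⇒  inside

inside=yes margin=15671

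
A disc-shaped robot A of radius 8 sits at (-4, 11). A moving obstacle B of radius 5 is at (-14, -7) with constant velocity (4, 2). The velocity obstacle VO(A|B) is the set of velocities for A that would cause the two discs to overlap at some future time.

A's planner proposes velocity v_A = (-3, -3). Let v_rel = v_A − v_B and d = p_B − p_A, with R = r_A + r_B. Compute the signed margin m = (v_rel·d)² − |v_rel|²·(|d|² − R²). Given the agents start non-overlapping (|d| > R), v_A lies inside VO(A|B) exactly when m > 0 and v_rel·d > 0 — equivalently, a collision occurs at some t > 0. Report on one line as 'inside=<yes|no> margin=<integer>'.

d = (-10, -18),  |d|² = 424;  R = 8+5 = 13,  c = 424−13² = 255
v_rel = (-7, -5),  |v_rel|² = 74;  v_rel·d = (-7)·(-10) + (-5)·(-18) = 160
74·t² − 320·t + 255 = 0  ⇒  m = 160² − 74·255 = 6730
m = 6730 > 0,  v_rel·d = 160 > 0  ⇒  inside

inside=yes margin=6730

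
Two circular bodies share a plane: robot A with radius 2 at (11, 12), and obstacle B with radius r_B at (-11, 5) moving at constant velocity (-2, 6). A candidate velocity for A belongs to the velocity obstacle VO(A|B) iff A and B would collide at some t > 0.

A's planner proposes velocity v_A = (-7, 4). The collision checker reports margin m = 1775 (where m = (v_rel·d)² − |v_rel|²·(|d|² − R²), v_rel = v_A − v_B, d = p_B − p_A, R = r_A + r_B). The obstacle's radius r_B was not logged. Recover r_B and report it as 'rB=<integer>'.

m = 1775
d = (-22, -7);  v_rel = (-5, -2),  |v_rel|² = 29
v_rel×d = (-5)·(-7) − (-2)·(-22) = -9
since m = R²·29 − (-9)²:  R² = (81 + 1775) / 29 = 64
R = √64 = 8  ⇒  r_B = 8 − 2 = 6

rB=6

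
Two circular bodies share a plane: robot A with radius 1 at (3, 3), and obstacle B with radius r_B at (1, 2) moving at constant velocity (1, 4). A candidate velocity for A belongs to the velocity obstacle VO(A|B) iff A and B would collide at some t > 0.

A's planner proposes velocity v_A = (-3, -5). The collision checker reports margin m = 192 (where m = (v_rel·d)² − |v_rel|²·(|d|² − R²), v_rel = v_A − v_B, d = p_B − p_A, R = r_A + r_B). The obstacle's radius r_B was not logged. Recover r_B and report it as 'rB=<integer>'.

m = 192
d = (-2, -1);  v_rel = (-4, -9),  |v_rel|² = 97
v_rel×d = (-4)·(-1) − (-9)·(-2) = -14
since m = R²·97 − (-14)²:  R² = (196 + 192) / 97 = 4
R = √4 = 2  ⇒  r_B = 2 − 1 = 1

rB=1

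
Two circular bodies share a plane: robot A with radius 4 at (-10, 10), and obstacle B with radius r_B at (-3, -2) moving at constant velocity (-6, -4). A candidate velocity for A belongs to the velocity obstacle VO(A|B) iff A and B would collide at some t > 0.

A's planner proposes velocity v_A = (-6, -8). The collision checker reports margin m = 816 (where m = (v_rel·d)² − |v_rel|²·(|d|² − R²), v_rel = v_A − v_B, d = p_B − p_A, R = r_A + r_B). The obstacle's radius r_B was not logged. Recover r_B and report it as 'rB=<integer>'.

m = 816
d = (7, -12);  v_rel = (0, -4),  |v_rel|² = 16
v_rel×d = (0)·(-12) − (-4)·(7) = 28
since m = R²·16 − 28²:  R² = (784 + 816) / 16 = 100
R = √100 = 10  ⇒  r_B = 10 − 4 = 6

rB=6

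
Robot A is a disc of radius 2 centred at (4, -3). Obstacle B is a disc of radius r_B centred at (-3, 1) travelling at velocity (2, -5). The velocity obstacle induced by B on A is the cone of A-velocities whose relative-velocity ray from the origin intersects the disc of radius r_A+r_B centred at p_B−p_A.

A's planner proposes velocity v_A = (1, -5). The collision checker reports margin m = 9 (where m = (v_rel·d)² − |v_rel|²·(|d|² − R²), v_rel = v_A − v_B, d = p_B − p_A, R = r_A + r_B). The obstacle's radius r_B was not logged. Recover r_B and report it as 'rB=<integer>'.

m = 9
d = (-7, 4);  v_rel = (-1, 0),  |v_rel|² = 1
v_rel×d = (-1)·(4) − (0)·(-7) = -4
since m = R²·1 − (-4)²:  R² = (16 + 9) / 1 = 25
R = √25 = 5  ⇒  r_B = 5 − 2 = 3

rB=3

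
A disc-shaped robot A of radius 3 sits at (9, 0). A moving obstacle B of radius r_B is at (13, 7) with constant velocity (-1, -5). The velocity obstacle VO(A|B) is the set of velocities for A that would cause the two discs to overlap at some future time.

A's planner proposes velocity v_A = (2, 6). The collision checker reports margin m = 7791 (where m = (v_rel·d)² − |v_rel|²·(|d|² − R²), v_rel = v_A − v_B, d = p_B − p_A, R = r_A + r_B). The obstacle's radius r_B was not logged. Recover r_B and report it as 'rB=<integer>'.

m = 7791
d = (4, 7);  v_rel = (3, 11),  |v_rel|² = 130
v_rel×d = (3)·(7) − (11)·(4) = -23
since m = R²·130 − (-23)²:  R² = (529 + 7791) / 130 = 64
R = √64 = 8  ⇒  r_B = 8 − 3 = 5

rB=5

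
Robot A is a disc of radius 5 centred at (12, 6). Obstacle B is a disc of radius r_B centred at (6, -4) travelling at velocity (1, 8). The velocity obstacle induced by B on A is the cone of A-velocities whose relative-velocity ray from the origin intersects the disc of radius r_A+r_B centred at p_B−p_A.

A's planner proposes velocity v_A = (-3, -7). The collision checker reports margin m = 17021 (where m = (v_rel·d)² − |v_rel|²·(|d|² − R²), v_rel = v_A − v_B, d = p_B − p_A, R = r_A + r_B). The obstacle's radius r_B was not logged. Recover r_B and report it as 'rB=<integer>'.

m = 17021
d = (-6, -10);  v_rel = (-4, -15),  |v_rel|² = 241
v_rel×d = (-4)·(-10) − (-15)·(-6) = -50
since m = R²·241 − (-50)²:  R² = (2500 + 17021) / 241 = 81
R = √81 = 9  ⇒  r_B = 9 − 5 = 4

rB=4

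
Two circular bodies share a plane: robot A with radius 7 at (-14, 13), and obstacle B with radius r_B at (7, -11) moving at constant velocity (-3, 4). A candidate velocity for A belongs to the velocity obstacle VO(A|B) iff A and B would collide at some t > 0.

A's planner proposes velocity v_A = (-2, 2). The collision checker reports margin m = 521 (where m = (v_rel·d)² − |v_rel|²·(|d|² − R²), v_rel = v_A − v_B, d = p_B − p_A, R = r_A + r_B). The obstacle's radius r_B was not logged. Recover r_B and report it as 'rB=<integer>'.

m = 521
d = (21, -24);  v_rel = (1, -2),  |v_rel|² = 5
v_rel×d = (1)·(-24) − (-2)·(21) = 18
since m = R²·5 − 18²:  R² = (324 + 521) / 5 = 169
R = √169 = 13  ⇒  r_B = 13 − 7 = 6

rB=6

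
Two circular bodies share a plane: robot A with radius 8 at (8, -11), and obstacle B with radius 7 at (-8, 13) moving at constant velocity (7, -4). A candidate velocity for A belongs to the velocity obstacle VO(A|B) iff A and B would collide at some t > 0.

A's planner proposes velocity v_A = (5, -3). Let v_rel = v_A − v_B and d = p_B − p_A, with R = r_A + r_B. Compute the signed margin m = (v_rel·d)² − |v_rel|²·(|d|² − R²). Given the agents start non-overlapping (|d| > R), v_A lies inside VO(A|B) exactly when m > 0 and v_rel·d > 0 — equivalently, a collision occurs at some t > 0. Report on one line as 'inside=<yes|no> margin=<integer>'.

d = (-16, 24),  |d|² = 832;  R = 8+7 = 15,  c = 832−15² = 607
v_rel = (-2, 1),  |v_rel|² = 5;  v_rel·d = (-2)·(-16) + (1)·(24) = 56
5·t² − 112·t + 607 = 0  ⇒  m = 56² − 5·607 = 101
m = 101 > 0,  v_rel·d = 56 > 0  ⇒  inside

inside=yes margin=101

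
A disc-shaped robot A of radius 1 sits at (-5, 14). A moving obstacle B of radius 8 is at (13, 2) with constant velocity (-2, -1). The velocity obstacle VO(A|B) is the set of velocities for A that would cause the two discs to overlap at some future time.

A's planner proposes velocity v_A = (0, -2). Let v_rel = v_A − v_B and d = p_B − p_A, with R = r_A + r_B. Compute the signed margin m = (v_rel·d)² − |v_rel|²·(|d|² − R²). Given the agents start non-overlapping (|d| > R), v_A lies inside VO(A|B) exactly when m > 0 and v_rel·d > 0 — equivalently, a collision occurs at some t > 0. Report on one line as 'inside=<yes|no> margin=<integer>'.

d = (18, -12),  |d|² = 468;  R = 1+8 = 9,  c = 468−9² = 387
v_rel = (2, -1),  |v_rel|² = 5;  v_rel·d = (2)·(18) + (-1)·(-12) = 48
5·t² − 96·t + 387 = 0  ⇒  m = 48² − 5·387 = 369
m = 369 > 0,  v_rel·d = 48 > 0  ⇒  inside

inside=yes margin=369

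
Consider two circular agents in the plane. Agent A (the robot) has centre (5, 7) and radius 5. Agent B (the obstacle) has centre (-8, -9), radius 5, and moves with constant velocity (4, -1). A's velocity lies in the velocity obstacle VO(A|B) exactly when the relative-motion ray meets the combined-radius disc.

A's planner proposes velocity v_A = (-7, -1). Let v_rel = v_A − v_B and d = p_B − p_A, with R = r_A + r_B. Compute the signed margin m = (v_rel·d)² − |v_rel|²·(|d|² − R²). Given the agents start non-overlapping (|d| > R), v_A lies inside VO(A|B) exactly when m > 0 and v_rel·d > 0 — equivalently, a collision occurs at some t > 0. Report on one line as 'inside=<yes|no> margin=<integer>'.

d = (-13, -16),  |d|² = 425;  R = 5+5 = 10,  c = 425−10² = 325
v_rel = (-11, 0),  |v_rel|² = 121;  v_rel·d = (-11)·(-13) + (0)·(-16) = 143
121·t² − 286·t + 325 = 0  ⇒  m = 143² − 121·325 = -18876
m = -18876 < 0,  v_rel·d = 143 > 0  ⇒  outside

inside=no margin=-18876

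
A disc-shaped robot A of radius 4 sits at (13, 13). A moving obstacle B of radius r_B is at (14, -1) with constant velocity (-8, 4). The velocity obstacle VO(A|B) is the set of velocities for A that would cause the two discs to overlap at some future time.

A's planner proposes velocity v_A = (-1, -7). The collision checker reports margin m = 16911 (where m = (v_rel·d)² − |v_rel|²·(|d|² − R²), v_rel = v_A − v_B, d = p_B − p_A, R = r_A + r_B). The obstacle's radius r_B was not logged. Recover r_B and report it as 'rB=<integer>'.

m = 16911
d = (1, -14);  v_rel = (7, -11),  |v_rel|² = 170
v_rel×d = (7)·(-14) − (-11)·(1) = -87
since m = R²·170 − (-87)²:  R² = (7569 + 16911) / 170 = 144
R = √144 = 12  ⇒  r_B = 12 − 4 = 8

rB=8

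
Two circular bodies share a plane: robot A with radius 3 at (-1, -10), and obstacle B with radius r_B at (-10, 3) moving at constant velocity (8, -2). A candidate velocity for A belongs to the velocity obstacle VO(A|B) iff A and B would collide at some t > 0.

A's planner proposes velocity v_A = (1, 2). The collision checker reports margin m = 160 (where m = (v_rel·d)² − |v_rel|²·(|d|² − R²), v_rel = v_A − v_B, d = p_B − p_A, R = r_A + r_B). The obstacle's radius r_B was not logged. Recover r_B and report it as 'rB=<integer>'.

m = 160
d = (-9, 13);  v_rel = (-7, 4),  |v_rel|² = 65
v_rel×d = (-7)·(13) − (4)·(-9) = -55
since m = R²·65 − (-55)²:  R² = (3025 + 160) / 65 = 49
R = √49 = 7  ⇒  r_B = 7 − 3 = 4

rB=4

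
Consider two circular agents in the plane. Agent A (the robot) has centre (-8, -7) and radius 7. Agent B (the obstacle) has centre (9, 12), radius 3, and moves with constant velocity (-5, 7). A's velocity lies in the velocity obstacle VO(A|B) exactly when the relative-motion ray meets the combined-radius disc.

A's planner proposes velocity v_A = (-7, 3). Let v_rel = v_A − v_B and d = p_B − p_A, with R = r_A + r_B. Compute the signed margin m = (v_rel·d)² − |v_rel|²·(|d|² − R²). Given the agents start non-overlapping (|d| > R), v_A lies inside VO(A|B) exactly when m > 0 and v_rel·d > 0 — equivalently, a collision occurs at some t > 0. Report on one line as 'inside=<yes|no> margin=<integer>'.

d = (17, 19),  |d|² = 650;  R = 7+3 = 10,  c = 650−10² = 550
v_rel = (-2, -4),  |v_rel|² = 20;  v_rel·d = (-2)·(17) + (-4)·(19) = -110
20·t² + 220·t + 550 = 0  ⇒  m = (-110)² − 20·550 = 1100
m = 1100 > 0,  v_rel·d = -110 < 0  ⇒  outside

inside=no margin=1100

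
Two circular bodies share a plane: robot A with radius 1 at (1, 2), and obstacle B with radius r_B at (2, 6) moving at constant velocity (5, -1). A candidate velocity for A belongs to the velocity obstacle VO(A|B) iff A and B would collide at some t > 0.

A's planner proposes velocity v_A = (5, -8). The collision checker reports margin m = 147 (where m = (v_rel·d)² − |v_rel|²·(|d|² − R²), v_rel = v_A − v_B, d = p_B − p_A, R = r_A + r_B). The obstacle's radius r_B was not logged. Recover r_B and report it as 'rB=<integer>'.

m = 147
d = (1, 4);  v_rel = (0, -7),  |v_rel|² = 49
v_rel×d = (0)·(4) − (-7)·(1) = 7
since m = R²·49 − 7²:  R² = (49 + 147) / 49 = 4
R = √4 = 2  ⇒  r_B = 2 − 1 = 1

rB=1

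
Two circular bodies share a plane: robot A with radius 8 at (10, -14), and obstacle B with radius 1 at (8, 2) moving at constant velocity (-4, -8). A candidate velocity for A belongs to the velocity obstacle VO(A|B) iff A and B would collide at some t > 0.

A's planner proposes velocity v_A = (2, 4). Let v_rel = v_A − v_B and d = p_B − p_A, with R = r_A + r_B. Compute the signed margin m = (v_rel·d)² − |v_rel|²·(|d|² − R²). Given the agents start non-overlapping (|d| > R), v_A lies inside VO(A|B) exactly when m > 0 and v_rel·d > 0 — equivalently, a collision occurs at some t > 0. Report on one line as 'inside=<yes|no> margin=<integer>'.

d = (-2, 16),  |d|² = 260;  R = 8+1 = 9,  c = 260−9² = 179
v_rel = (6, 12),  |v_rel|² = 180;  v_rel·d = (6)·(-2) + (12)·(16) = 180
180·t² − 360·t + 179 = 0  ⇒  m = 180² − 180·179 = 180
m = 180 > 0,  v_rel·d = 180 > 0  ⇒  inside

inside=yes margin=180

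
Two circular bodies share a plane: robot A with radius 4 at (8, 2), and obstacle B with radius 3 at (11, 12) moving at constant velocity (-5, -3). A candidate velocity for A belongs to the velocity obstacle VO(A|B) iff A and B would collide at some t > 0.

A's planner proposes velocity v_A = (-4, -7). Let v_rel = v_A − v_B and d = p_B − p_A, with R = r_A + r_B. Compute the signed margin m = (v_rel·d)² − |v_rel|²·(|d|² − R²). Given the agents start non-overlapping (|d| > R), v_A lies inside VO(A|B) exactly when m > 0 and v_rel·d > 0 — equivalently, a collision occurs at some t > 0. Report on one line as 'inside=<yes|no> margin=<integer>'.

d = (3, 10),  |d|² = 109;  R = 4+3 = 7,  c = 109−7² = 60
v_rel = (1, -4),  |v_rel|² = 17;  v_rel·d = (1)·(3) + (-4)·(10) = -37
17·t² + 74·t + 60 = 0  ⇒  m = (-37)² − 17·60 = 349
m = 349 > 0,  v_rel·d = -37 < 0  ⇒  outside

inside=no margin=349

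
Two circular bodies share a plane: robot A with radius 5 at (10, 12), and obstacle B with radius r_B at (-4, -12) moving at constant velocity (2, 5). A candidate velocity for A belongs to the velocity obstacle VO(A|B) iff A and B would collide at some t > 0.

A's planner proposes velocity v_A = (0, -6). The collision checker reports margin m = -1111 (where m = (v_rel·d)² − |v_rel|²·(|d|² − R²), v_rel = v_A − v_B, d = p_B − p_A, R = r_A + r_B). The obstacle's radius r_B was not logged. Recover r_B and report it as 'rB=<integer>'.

m = -1111
d = (-14, -24);  v_rel = (-2, -11),  |v_rel|² = 125
v_rel×d = (-2)·(-24) − (-11)·(-14) = -106
since m = R²·125 − (-106)²:  R² = (11236 + -1111) / 125 = 81
R = √81 = 9  ⇒  r_B = 9 − 5 = 4

rB=4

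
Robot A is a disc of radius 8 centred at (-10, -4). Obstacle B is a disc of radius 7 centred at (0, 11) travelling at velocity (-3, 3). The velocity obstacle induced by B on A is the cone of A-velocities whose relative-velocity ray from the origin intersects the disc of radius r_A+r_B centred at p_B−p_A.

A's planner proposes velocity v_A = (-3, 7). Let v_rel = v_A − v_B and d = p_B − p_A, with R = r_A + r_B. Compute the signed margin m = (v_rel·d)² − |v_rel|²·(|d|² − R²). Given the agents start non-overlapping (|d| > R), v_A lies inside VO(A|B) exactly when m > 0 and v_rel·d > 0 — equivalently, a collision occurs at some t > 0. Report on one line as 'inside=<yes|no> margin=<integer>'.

d = (10, 15),  |d|² = 325;  R = 8+7 = 15,  c = 325−15² = 100
v_rel = (0, 4),  |v_rel|² = 16;  v_rel·d = (0)·(10) + (4)·(15) = 60
16·t² − 120·t + 100 = 0  ⇒  m = 60² − 16·100 = 2000
m = 2000 > 0,  v_rel·d = 60 > 0  ⇒  inside

inside=yes margin=2000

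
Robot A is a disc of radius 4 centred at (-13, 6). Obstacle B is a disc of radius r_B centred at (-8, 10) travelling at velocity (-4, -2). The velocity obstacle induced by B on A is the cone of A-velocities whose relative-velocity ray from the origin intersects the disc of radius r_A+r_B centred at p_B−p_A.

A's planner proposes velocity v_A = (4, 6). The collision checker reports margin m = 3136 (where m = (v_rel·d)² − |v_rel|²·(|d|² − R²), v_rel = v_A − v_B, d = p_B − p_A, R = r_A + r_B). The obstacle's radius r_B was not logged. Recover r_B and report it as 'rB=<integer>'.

m = 3136
d = (5, 4);  v_rel = (8, 8),  |v_rel|² = 128
v_rel×d = (8)·(4) − (8)·(5) = -8
since m = R²·128 − (-8)²:  R² = (64 + 3136) / 128 = 25
R = √25 = 5  ⇒  r_B = 5 − 4 = 1

rB=1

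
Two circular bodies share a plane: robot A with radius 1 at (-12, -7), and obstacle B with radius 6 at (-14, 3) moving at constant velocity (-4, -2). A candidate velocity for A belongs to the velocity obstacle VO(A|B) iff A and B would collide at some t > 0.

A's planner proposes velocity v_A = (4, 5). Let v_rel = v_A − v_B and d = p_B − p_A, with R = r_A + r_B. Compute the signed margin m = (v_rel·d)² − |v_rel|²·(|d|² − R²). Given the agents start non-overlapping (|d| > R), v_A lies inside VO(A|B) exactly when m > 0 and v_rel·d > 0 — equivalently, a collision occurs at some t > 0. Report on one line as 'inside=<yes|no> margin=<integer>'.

d = (-2, 10),  |d|² = 104;  R = 1+6 = 7,  c = 104−7² = 55
v_rel = (8, 7),  |v_rel|² = 113;  v_rel·d = (8)·(-2) + (7)·(10) = 54
113·t² − 108·t + 55 = 0  ⇒  m = 54² − 113·55 = -3299
m = -3299 < 0,  v_rel·d = 54 > 0  ⇒  outside

inside=no margin=-3299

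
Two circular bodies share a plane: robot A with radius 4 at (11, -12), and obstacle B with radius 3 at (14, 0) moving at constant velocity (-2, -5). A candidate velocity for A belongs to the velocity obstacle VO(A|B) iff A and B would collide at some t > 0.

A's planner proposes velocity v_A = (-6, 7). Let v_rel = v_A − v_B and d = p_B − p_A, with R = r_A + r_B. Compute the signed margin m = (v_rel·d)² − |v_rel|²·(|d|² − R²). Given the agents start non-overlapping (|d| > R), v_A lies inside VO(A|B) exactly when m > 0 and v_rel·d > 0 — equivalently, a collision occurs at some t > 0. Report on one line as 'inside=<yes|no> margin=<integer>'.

d = (3, 12),  |d|² = 153;  R = 4+3 = 7,  c = 153−7² = 104
v_rel = (-4, 12),  |v_rel|² = 160;  v_rel·d = (-4)·(3) + (12)·(12) = 132
160·t² − 264·t + 104 = 0  ⇒  m = 132² − 160·104 = 784
m = 784 > 0,  v_rel·d = 132 > 0  ⇒  inside

inside=yes margin=784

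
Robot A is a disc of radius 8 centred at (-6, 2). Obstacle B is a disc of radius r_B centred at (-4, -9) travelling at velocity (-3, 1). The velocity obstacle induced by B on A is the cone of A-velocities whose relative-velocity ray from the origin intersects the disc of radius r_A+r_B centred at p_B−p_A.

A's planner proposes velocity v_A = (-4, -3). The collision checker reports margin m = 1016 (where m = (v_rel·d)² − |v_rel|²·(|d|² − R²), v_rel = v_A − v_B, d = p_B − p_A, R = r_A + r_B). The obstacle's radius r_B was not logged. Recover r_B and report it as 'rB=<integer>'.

m = 1016
d = (2, -11);  v_rel = (-1, -4),  |v_rel|² = 17
v_rel×d = (-1)·(-11) − (-4)·(2) = 19
since m = R²·17 − 19²:  R² = (361 + 1016) / 17 = 81
R = √81 = 9  ⇒  r_B = 9 − 8 = 1

rB=1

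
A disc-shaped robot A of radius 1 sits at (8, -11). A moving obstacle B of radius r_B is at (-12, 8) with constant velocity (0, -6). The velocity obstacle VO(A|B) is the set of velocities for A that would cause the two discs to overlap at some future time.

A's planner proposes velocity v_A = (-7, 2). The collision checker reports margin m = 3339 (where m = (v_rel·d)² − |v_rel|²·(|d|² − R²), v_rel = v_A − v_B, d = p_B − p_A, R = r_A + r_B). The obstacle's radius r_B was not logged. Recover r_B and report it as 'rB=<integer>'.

m = 3339
d = (-20, 19);  v_rel = (-7, 8),  |v_rel|² = 113
v_rel×d = (-7)·(19) − (8)·(-20) = 27
since m = R²·113 − 27²:  R² = (729 + 3339) / 113 = 36
R = √36 = 6  ⇒  r_B = 6 − 1 = 5

rB=5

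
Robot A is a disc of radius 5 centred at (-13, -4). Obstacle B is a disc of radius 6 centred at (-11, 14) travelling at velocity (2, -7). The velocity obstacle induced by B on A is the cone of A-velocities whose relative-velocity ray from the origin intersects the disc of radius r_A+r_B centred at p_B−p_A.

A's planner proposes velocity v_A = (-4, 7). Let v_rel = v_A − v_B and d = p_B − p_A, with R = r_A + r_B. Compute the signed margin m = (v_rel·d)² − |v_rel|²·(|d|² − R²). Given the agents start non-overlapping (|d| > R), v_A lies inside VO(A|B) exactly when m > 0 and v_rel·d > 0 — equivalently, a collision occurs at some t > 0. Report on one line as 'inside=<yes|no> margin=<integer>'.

d = (2, 18),  |d|² = 328;  R = 5+6 = 11,  c = 328−11² = 207
v_rel = (-6, 14),  |v_rel|² = 232;  v_rel·d = (-6)·(2) + (14)·(18) = 240
232·t² − 480·t + 207 = 0  ⇒  m = 240² − 232·207 = 9576
m = 9576 > 0,  v_rel·d = 240 > 0  ⇒  inside

inside=yes margin=9576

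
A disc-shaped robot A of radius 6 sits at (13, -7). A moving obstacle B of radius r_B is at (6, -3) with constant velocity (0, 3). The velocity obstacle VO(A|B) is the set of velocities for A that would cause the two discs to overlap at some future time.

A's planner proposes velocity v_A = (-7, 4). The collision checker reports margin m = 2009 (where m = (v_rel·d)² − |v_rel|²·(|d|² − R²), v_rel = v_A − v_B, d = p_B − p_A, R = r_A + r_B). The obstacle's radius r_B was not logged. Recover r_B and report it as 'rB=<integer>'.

m = 2009
d = (-7, 4);  v_rel = (-7, 1),  |v_rel|² = 50
v_rel×d = (-7)·(4) − (1)·(-7) = -21
since m = R²·50 − (-21)²:  R² = (441 + 2009) / 50 = 49
R = √49 = 7  ⇒  r_B = 7 − 6 = 1

rB=1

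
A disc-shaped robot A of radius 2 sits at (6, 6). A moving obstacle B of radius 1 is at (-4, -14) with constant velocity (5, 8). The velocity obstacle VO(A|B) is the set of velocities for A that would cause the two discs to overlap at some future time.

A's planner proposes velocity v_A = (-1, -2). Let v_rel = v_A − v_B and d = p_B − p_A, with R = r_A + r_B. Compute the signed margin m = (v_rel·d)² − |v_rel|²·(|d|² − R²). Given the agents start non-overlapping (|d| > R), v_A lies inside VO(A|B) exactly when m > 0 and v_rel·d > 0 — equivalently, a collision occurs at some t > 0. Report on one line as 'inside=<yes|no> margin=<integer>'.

d = (-10, -20),  |d|² = 500;  R = 2+1 = 3,  c = 500−3² = 491
v_rel = (-6, -10),  |v_rel|² = 136;  v_rel·d = (-6)·(-10) + (-10)·(-20) = 260
136·t² − 520·t + 491 = 0  ⇒  m = 260² − 136·491 = 824
m = 824 > 0,  v_rel·d = 260 > 0  ⇒  inside

inside=yes margin=824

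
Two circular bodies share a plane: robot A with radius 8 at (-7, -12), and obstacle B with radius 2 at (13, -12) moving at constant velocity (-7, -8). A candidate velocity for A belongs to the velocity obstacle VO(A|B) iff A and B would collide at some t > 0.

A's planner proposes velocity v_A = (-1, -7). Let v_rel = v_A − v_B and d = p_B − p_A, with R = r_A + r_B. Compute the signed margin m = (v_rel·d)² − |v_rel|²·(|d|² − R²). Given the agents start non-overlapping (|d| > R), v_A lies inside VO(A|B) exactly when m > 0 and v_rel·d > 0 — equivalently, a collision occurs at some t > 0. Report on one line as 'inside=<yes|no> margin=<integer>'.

d = (20, 0),  |d|² = 400;  R = 8+2 = 10,  c = 400−10² = 300
v_rel = (6, 1),  |v_rel|² = 37;  v_rel·d = (6)·(20) + (1)·(0) = 120
37·t² − 240·t + 300 = 0  ⇒  m = 120² − 37·300 = 3300
m = 3300 > 0,  v_rel·d = 120 > 0  ⇒  inside

inside=yes margin=3300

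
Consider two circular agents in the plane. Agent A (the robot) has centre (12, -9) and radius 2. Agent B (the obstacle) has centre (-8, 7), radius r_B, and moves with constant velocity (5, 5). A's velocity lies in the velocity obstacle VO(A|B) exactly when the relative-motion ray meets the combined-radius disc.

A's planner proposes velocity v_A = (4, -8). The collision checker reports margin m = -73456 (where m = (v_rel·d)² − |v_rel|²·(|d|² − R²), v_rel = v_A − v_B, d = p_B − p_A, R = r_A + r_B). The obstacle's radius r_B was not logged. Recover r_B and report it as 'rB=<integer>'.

m = -73456
d = (-20, 16);  v_rel = (-1, -13),  |v_rel|² = 170
v_rel×d = (-1)·(16) − (-13)·(-20) = -276
since m = R²·170 − (-276)²:  R² = (76176 + -73456) / 170 = 16
R = √16 = 4  ⇒  r_B = 4 − 2 = 2

rB=2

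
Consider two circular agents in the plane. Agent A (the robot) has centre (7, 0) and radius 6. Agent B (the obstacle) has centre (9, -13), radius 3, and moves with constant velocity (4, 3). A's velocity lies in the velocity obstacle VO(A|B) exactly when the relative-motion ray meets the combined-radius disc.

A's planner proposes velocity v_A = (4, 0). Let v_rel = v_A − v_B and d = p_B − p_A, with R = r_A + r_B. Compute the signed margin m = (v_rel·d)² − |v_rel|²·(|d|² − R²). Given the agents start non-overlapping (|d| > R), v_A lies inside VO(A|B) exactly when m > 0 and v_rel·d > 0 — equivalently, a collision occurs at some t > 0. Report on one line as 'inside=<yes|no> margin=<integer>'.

d = (2, -13),  |d|² = 173;  R = 6+3 = 9,  c = 173−9² = 92
v_rel = (0, -3),  |v_rel|² = 9;  v_rel·d = (0)·(2) + (-3)·(-13) = 39
9·t² − 78·t + 92 = 0  ⇒  m = 39² − 9·92 = 693
m = 693 > 0,  v_rel·d = 39 > 0  ⇒  inside

inside=yes margin=693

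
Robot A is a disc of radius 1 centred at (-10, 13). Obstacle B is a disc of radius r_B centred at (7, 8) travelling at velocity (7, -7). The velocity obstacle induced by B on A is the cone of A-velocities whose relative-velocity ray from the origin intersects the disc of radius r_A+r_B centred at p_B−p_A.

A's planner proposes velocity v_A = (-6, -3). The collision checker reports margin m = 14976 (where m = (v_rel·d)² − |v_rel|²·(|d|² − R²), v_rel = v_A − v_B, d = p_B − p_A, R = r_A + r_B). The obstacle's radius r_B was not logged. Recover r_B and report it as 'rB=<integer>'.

m = 14976
d = (17, -5);  v_rel = (-13, 4),  |v_rel|² = 185
v_rel×d = (-13)·(-5) − (4)·(17) = -3
since m = R²·185 − (-3)²:  R² = (9 + 14976) / 185 = 81
R = √81 = 9  ⇒  r_B = 9 − 1 = 8

rB=8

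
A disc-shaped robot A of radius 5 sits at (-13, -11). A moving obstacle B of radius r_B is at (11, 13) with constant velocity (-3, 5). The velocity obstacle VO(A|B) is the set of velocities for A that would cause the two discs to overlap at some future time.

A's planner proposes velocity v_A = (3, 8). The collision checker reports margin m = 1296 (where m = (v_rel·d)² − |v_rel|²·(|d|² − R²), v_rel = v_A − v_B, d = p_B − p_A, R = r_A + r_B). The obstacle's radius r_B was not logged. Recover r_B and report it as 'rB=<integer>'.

m = 1296
d = (24, 24);  v_rel = (6, 3),  |v_rel|² = 45
v_rel×d = (6)·(24) − (3)·(24) = 72
since m = R²·45 − 72²:  R² = (5184 + 1296) / 45 = 144
R = √144 = 12  ⇒  r_B = 12 − 5 = 7

rB=7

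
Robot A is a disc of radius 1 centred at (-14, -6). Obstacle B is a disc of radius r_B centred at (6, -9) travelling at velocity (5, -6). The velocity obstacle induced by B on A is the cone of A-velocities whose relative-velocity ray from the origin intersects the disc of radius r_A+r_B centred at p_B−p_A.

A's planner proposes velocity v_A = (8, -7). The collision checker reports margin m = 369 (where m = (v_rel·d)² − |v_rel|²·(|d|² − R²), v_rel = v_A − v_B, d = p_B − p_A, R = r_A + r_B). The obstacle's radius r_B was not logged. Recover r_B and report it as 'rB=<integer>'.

m = 369
d = (20, -3);  v_rel = (3, -1),  |v_rel|² = 10
v_rel×d = (3)·(-3) − (-1)·(20) = 11
since m = R²·10 − 11²:  R² = (121 + 369) / 10 = 49
R = √49 = 7  ⇒  r_B = 7 − 1 = 6

rB=6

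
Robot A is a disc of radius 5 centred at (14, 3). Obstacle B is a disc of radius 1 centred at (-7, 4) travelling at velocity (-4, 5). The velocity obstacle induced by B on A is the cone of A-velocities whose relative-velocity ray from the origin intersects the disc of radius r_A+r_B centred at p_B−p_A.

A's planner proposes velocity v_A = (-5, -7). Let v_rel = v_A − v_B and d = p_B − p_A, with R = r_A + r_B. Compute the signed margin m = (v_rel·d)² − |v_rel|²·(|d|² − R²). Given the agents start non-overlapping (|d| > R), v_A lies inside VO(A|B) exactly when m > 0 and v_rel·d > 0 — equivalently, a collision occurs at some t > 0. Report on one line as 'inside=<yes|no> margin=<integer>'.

d = (-21, 1),  |d|² = 442;  R = 5+1 = 6,  c = 442−6² = 406
v_rel = (-1, -12),  |v_rel|² = 145;  v_rel·d = (-1)·(-21) + (-12)·(1) = 9
145·t² − 18·t + 406 = 0  ⇒  m = 9² − 145·406 = -58789
m = -58789 < 0,  v_rel·d = 9 > 0  ⇒  outside

inside=no margin=-58789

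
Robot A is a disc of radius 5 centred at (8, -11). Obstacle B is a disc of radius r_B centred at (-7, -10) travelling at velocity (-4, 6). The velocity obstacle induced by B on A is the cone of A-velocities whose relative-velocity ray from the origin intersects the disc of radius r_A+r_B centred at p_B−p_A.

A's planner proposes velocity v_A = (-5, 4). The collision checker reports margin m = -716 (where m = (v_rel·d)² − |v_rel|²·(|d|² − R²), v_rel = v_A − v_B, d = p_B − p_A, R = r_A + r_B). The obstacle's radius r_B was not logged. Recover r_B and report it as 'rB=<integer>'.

m = -716
d = (-15, 1);  v_rel = (-1, -2),  |v_rel|² = 5
v_rel×d = (-1)·(1) − (-2)·(-15) = -31
since m = R²·5 − (-31)²:  R² = (961 + -716) / 5 = 49
R = √49 = 7  ⇒  r_B = 7 − 5 = 2

rB=2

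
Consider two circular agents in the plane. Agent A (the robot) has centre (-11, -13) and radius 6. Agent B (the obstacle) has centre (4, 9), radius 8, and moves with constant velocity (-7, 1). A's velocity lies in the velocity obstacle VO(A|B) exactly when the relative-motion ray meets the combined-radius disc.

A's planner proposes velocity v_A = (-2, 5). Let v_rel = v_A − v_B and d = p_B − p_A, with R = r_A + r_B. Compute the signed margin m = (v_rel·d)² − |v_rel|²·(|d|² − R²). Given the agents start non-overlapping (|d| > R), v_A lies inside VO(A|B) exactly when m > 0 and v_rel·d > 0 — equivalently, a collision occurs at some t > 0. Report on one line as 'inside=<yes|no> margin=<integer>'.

d = (15, 22),  |d|² = 709;  R = 6+8 = 14,  c = 709−14² = 513
v_rel = (5, 4),  |v_rel|² = 41;  v_rel·d = (5)·(15) + (4)·(22) = 163
41·t² − 326·t + 513 = 0  ⇒  m = 163² − 41·513 = 5536
m = 5536 > 0,  v_rel·d = 163 > 0  ⇒  inside

inside=yes margin=5536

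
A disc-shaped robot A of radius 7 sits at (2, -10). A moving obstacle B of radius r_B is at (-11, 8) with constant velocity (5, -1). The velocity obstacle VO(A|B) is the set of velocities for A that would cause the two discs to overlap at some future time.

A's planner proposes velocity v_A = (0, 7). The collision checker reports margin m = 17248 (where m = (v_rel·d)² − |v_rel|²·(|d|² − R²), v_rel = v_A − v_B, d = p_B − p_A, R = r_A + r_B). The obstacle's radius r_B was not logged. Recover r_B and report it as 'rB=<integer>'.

m = 17248
d = (-13, 18);  v_rel = (-5, 8),  |v_rel|² = 89
v_rel×d = (-5)·(18) − (8)·(-13) = 14
since m = R²·89 − 14²:  R² = (196 + 17248) / 89 = 196
R = √196 = 14  ⇒  r_B = 14 − 7 = 7

rB=7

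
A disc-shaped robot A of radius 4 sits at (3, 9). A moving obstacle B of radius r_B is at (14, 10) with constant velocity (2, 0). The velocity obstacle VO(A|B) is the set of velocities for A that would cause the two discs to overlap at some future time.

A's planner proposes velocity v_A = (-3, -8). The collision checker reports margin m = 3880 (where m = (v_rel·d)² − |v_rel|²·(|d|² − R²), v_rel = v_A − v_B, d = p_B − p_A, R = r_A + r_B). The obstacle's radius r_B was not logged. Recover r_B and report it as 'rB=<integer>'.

m = 3880
d = (11, 1);  v_rel = (-5, -8),  |v_rel|² = 89
v_rel×d = (-5)·(1) − (-8)·(11) = 83
since m = R²·89 − 83²:  R² = (6889 + 3880) / 89 = 121
R = √121 = 11  ⇒  r_B = 11 − 4 = 7

rB=7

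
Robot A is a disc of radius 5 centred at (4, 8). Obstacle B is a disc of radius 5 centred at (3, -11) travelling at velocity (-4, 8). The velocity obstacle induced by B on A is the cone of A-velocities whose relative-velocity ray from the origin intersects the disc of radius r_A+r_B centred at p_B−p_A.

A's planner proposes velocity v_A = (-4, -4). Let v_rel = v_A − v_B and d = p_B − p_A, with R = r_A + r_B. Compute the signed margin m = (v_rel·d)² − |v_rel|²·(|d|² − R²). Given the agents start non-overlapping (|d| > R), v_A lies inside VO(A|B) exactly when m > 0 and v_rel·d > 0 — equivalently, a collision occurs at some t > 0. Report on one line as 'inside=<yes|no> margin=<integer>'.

d = (-1, -19),  |d|² = 362;  R = 5+5 = 10,  c = 362−10² = 262
v_rel = (0, -12),  |v_rel|² = 144;  v_rel·d = (0)·(-1) + (-12)·(-19) = 228
144·t² − 456·t + 262 = 0  ⇒  m = 228² − 144·262 = 14256
m = 14256 > 0,  v_rel·d = 228 > 0  ⇒  inside

inside=yes margin=14256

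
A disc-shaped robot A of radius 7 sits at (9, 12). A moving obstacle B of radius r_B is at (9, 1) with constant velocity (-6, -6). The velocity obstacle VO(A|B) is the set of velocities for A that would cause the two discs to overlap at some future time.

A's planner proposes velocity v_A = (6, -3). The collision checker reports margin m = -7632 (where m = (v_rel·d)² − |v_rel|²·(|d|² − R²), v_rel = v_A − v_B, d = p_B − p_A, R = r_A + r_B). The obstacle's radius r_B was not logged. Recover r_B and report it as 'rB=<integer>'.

m = -7632
d = (0, -11);  v_rel = (12, 3),  |v_rel|² = 153
v_rel×d = (12)·(-11) − (3)·(0) = -132
since m = R²·153 − (-132)²:  R² = (17424 + -7632) / 153 = 64
R = √64 = 8  ⇒  r_B = 8 − 7 = 1

rB=1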